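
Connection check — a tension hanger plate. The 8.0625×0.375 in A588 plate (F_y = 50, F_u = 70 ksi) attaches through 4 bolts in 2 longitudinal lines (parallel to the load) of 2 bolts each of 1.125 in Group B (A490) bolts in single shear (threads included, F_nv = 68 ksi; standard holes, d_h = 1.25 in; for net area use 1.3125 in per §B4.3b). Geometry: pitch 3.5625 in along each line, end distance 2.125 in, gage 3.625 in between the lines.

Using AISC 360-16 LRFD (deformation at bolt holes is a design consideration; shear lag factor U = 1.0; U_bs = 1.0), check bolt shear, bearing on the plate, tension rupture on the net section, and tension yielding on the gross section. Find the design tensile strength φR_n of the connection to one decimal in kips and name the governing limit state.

107.1 kips (net-section rupture governs)

Bolt shear: A_b = π(1.125)²/4 = 0.99402 in². φR_n = 0.75 × 68 × 0.99402 × 4 × 1 = 202.8 kips.
Bearing (0.375 in plate, F_u = 70 ksi): end bolts L_c = 2.125 − 1.25/2 = 1.5, R_n = min(1.2×1.5×0.375×70, 2.4×1.125×0.375×70) = 47.25 kips/bolt; interior L_c = 3.5625 − 1.25 = 2.3125, R_n = 70.875 kips/bolt. φR_n = 0.75 × (2×47.25 + 2×70.875) = 177.2 kips.
Tension rupture (net): A_n = (8.0625 − 2×1.3125)×0.375 = 2.0391 in² (U = 1.0, A_e = A_n). φR_n = 0.75 × 70 × 2.0391 = 107.1 kips.
Tension yield (gross): A_g = 8.0625×0.375 = 3.0234 in². φR_n = 0.90 × 50 × 3.0234 = 136.1 kips.
Governing: min(202.8, 177.2, 107.1, 136.1) = 107.1 kips → net-section rupture.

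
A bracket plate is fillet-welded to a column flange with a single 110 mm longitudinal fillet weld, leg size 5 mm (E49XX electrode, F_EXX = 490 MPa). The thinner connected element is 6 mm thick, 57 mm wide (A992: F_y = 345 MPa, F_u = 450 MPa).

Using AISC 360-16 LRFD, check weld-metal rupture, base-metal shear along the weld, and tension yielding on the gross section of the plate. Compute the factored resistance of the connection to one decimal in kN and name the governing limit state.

85.7 kN (weld metal governs)

Weld metal: throat = 0.707×5 = 3.535 mm, L = 110 mm. φR_n = 0.75 × 0.6 × 490 × 3.535 × 110 = 85.7 kN.
Base metal shear (6 mm plate): yield φR_n = 1.0×0.6×345×6×110 = 136.6 kN; rupture φR_n = 0.75×0.6×450×6×110 = 133.7 kN; take 133.7 kN (rupture).
Tension yield (gross): A_g = 57×6 = 342 mm². φR_n = 0.90 × 345 × 342 = 106.2 kN.
Governing: min(85.7, 133.7, 106.2) = 85.7 kN → weld metal.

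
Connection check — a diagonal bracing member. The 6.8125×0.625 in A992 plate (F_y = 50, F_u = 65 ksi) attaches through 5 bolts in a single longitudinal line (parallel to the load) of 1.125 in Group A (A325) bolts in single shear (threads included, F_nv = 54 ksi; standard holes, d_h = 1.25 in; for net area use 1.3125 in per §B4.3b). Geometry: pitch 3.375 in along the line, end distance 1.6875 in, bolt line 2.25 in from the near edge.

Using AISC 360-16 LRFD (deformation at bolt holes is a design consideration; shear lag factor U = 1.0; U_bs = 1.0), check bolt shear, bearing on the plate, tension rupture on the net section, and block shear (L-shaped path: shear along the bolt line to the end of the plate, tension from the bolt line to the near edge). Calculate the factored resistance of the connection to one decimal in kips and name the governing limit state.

Bolt shear: A_b = π(1.125)²/4 = 0.99402 in². φR_n = 0.75 × 54 × 0.99402 × 5 × 1 = 201.3 kips.
Bearing (0.625 in plate, F_u = 65 ksi): end bolts L_c = 1.6875 − 1.25/2 = 1.0625, R_n = min(1.2×1.0625×0.625×65, 2.4×1.125×0.625×65) = 51.797 kips/bolt; interior L_c = 3.375 − 1.25 = 2.125, R_n = 103.59 kips/bolt. φR_n = 0.75 × (1×51.797 + 4×103.59) = 349.6 kips.
Tension rupture (net): A_n = (6.8125 − 1×1.3125)×0.625 = 3.4375 in² (U = 1.0, A_e = A_n). φR_n = 0.75 × 65 × 3.4375 = 167.6 kips.
Block shear: shear path 1×[1.6875+4×3.375] = 1×15.1875 in, A_gv = 9.4922, A_nv = 1×(15.1875 − 4.5×1.3125)×0.625 = 5.8008 in²; tension to near edge: (2.25 − 0.5×1.3125)×0.625 = 0.99609 in². R_n = min(0.6×65×5.8008, 0.6×50×9.4922) + 1.0×65×0.99609 = min(226.23, 284.77) + 64.746 = 290.98 kips. φR_n = 0.75 × 290.98 = 218.2 kips.
Governing: min(201.3, 349.6, 167.6, 218.2) = 167.6 kips → net-section rupture.

167.6 kips (net-section rupture governs)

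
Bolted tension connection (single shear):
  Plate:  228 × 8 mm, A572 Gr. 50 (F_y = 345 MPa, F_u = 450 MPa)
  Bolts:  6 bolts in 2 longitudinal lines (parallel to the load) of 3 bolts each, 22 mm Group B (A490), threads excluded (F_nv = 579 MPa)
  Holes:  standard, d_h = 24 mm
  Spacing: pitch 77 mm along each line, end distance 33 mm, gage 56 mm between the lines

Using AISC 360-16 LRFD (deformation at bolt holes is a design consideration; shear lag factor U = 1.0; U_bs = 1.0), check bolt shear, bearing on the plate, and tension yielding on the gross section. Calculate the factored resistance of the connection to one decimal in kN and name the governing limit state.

Bolt shear: A_b = π(22)²/4 = 380.13 mm². φR_n = 0.75 × 579 × 380.13 × 6 × 1 = 990.4 kN.
Bearing (8 mm plate, F_u = 450 MPa): end bolts L_c = 33 − 24/2 = 21, R_n = min(1.2×21×8×450, 2.4×22×8×450) = 90.72 kN/bolt; interior L_c = 77 − 24 = 53, R_n = 190.08 kN/bolt. φR_n = 0.75 × (2×90.72 + 4×190.08) = 706.3 kN.
Tension yield (gross): A_g = 228×8 = 1824 mm². φR_n = 0.90 × 345 × 1824 = 566.4 kN.
Governing: min(990.4, 706.3, 566.4) = 566.4 kN → gross-section yield.

566.4 kN (gross-section yield governs)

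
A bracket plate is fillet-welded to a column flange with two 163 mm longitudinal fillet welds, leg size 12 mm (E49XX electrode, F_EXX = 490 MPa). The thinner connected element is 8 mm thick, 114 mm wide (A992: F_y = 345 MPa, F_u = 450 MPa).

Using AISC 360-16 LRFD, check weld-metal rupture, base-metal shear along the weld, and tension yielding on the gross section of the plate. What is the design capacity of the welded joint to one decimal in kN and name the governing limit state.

283.2 kN (gross-section yield governs)

Weld metal: throat = 0.707×12 = 8.484 mm, L = 2×163 = 326 mm. φR_n = 0.75 × 0.6 × 490 × 8.484 × 326 = 609.9 kN.
Base metal shear (8 mm plate): yield φR_n = 1.0×0.6×345×8×326 = 539.9 kN; rupture φR_n = 0.75×0.6×450×8×326 = 528.1 kN; take 528.1 kN (rupture).
Tension yield (gross): A_g = 114×8 = 912 mm². φR_n = 0.90 × 345 × 912 = 283.2 kN.
Governing: min(609.9, 528.1, 283.2) = 283.2 kN → gross-section yield.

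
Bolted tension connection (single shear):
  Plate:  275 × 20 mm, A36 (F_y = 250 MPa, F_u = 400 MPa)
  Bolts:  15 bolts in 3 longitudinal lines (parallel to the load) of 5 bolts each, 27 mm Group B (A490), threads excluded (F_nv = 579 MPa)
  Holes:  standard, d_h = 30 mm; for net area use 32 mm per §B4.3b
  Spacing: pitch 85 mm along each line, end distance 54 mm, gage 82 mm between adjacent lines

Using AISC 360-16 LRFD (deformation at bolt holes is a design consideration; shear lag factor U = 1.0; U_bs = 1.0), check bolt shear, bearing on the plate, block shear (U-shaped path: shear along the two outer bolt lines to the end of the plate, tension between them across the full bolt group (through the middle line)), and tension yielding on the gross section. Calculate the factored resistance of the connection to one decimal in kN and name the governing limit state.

1237.5 kN (gross-section yield governs)

Bolt shear: A_b = π(27)²/4 = 572.56 mm². φR_n = 0.75 × 579 × 572.56 × 15 × 1 = 3729.5 kN.
Bearing (20 mm plate, F_u = 400 MPa): end bolts L_c = 54 − 30/2 = 39, R_n = min(1.2×39×20×400, 2.4×27×20×400) = 374.4 kN/bolt; interior L_c = 85 − 30 = 55, R_n = 518.4 kN/bolt. φR_n = 0.75 × (3×374.4 + 12×518.4) = 5508.0 kN.
Block shear: shear path 2×[54+4×85] = 2×394 mm, A_gv = 15760, A_nv = 2×(394 − 4.5×32)×20 = 10000 mm²; tension across gage: (164 − 2×32)×20 = 2000 mm². R_n = min(0.6×400×10000, 0.6×250×15760) + 1.0×400×2000 = min(2400, 2364) + 800 = 3164 kN. φR_n = 0.75 × 3164 = 2373.0 kN.
Tension yield (gross): A_g = 275×20 = 5500 mm². φR_n = 0.90 × 250 × 5500 = 1237.5 kN.
Governing: min(3729.5, 5508.0, 2373.0, 1237.5) = 1237.5 kN → gross-section yield.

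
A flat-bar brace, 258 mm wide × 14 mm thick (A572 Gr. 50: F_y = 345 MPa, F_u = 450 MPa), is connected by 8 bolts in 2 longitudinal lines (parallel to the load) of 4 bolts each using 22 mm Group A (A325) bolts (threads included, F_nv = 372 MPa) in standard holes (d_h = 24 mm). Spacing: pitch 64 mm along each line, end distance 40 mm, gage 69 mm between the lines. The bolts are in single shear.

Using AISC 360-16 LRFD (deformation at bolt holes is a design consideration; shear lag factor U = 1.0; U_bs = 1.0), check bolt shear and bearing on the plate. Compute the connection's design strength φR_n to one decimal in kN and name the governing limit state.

848.5 kN (bolt shear governs)

Bolt shear: A_b = π(22)²/4 = 380.13 mm². φR_n = 0.75 × 372 × 380.13 × 8 × 1 = 848.5 kN.
Bearing (14 mm plate, F_u = 450 MPa): end bolts L_c = 40 − 24/2 = 28, R_n = min(1.2×28×14×450, 2.4×22×14×450) = 211.68 kN/bolt; interior L_c = 64 − 24 = 40, R_n = 302.4 kN/bolt. φR_n = 0.75 × (2×211.68 + 6×302.4) = 1678.3 kN.
Governing: min(848.5, 1678.3) = 848.5 kN → bolt shear.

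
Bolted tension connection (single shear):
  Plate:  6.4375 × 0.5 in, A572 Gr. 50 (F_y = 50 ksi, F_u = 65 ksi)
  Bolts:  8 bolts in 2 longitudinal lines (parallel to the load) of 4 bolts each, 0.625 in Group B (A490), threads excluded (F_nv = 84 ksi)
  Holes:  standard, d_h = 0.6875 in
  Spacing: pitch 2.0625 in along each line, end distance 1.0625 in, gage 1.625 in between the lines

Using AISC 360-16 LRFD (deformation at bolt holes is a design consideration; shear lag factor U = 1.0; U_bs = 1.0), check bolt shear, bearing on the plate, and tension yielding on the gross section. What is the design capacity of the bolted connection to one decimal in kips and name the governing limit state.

Bolt shear: A_b = π(0.625)²/4 = 0.3068 in². φR_n = 0.75 × 84 × 0.3068 × 8 × 1 = 154.6 kips.
Bearing (0.5 in plate, F_u = 65 ksi): end bolts L_c = 1.0625 − 0.6875/2 = 0.71875, R_n = min(1.2×0.71875×0.5×65, 2.4×0.625×0.5×65) = 28.031 kips/bolt; interior L_c = 2.0625 − 0.6875 = 1.375, R_n = 48.75 kips/bolt. φR_n = 0.75 × (2×28.031 + 6×48.75) = 261.4 kips.
Tension yield (gross): A_g = 6.4375×0.5 = 3.2188 in². φR_n = 0.90 × 50 × 3.2188 = 144.8 kips.
Governing: min(154.6, 261.4, 144.8) = 144.8 kips → gross-section yield.

144.8 kips (gross-section yield governs)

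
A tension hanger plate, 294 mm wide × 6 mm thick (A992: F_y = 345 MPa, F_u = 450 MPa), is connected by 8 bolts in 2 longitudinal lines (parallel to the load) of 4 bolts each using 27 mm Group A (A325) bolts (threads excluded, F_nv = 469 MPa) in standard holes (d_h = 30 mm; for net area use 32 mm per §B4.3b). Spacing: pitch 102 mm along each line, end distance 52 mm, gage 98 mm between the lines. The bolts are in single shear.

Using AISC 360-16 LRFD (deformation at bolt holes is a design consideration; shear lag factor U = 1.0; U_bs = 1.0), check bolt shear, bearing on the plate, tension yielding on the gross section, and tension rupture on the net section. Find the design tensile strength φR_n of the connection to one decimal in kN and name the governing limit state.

465.8 kN (net-section rupture governs)

Bolt shear: A_b = π(27)²/4 = 572.56 mm². φR_n = 0.75 × 469 × 572.56 × 8 × 1 = 1611.2 kN.
Bearing (6 mm plate, F_u = 450 MPa): end bolts L_c = 52 − 30/2 = 37, R_n = min(1.2×37×6×450, 2.4×27×6×450) = 119.88 kN/bolt; interior L_c = 102 − 30 = 72, R_n = 174.96 kN/bolt. φR_n = 0.75 × (2×119.88 + 6×174.96) = 967.1 kN.
Tension yield (gross): A_g = 294×6 = 1764 mm². φR_n = 0.90 × 345 × 1764 = 547.7 kN.
Tension rupture (net): A_n = (294 − 2×32)×6 = 1380 mm² (U = 1.0, A_e = A_n). φR_n = 0.75 × 450 × 1380 = 465.8 kN.
Governing: min(1611.2, 967.1, 547.7, 465.8) = 465.8 kN → net-section rupture.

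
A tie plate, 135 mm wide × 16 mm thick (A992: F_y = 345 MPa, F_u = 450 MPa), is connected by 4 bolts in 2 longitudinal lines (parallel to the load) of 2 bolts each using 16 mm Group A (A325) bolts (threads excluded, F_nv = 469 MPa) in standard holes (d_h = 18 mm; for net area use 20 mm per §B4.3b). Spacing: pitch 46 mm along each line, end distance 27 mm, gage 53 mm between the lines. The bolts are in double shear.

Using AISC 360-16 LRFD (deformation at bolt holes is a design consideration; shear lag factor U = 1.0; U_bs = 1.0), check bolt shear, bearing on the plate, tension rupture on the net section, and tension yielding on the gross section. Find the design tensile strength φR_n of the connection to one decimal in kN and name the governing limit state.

Bolt shear: A_b = π(16)²/4 = 201.06 mm². φR_n = 0.75 × 469 × 201.06 × 4 × 2 = 565.8 kN.
Bearing (16 mm plate, F_u = 450 MPa): end bolts L_c = 27 − 18/2 = 18, R_n = min(1.2×18×16×450, 2.4×16×16×450) = 155.52 kN/bolt; interior L_c = 46 − 18 = 28, R_n = 241.92 kN/bolt. φR_n = 0.75 × (2×155.52 + 2×241.92) = 596.2 kN.
Tension rupture (net): A_n = (135 − 2×20)×16 = 1520 mm² (U = 1.0, A_e = A_n). φR_n = 0.75 × 450 × 1520 = 513.0 kN.
Tension yield (gross): A_g = 135×16 = 2160 mm². φR_n = 0.90 × 345 × 2160 = 670.7 kN.
Governing: min(565.8, 596.2, 513.0, 670.7) = 513.0 kN → net-section rupture.

513.0 kN (net-section rupture governs)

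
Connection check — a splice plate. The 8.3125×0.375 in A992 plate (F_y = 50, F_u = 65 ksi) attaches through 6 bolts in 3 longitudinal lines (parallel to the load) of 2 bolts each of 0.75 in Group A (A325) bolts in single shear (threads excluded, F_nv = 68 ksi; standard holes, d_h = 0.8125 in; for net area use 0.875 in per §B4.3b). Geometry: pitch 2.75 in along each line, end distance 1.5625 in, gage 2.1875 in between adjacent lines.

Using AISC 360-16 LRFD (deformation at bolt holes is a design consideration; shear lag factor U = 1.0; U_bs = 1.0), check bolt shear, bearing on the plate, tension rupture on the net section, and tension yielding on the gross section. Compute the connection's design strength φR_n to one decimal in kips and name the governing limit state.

104.0 kips (net-section rupture governs)

Bolt shear: A_b = π(0.75)²/4 = 0.44179 in². φR_n = 0.75 × 68 × 0.44179 × 6 × 1 = 135.2 kips.
Bearing (0.375 in plate, F_u = 65 ksi): end bolts L_c = 1.5625 − 0.8125/2 = 1.15625, R_n = min(1.2×1.15625×0.375×65, 2.4×0.75×0.375×65) = 33.82 kips/bolt; interior L_c = 2.75 − 0.8125 = 1.9375, R_n = 43.875 kips/bolt. φR_n = 0.75 × (3×33.82 + 3×43.875) = 174.8 kips.
Tension rupture (net): A_n = (8.3125 − 3×0.875)×0.375 = 2.1328 in² (U = 1.0, A_e = A_n). φR_n = 0.75 × 65 × 2.1328 = 104.0 kips.
Tension yield (gross): A_g = 8.3125×0.375 = 3.1172 in². φR_n = 0.90 × 50 × 3.1172 = 140.3 kips.
Governing: min(135.2, 174.8, 104.0, 140.3) = 104.0 kips → net-section rupture.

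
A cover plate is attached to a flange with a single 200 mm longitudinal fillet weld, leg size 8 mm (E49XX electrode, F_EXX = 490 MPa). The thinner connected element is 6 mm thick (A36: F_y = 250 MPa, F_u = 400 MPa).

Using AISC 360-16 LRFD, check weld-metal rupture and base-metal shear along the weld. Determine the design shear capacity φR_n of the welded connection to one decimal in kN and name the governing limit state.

180.0 kN (base-metal shear governs)

Weld metal: throat = 0.707×8 = 5.656 mm, L = 200 mm. φR_n = 0.75 × 0.6 × 490 × 5.656 × 200 = 249.4 kN.
Base metal shear (6 mm plate): yield φR_n = 1.0×0.6×250×6×200 = 180.0 kN; rupture φR_n = 0.75×0.6×400×6×200 = 216.0 kN; take 180.0 kN (yield).
Governing: min(249.4, 180.0) = 180.0 kN → base-metal shear.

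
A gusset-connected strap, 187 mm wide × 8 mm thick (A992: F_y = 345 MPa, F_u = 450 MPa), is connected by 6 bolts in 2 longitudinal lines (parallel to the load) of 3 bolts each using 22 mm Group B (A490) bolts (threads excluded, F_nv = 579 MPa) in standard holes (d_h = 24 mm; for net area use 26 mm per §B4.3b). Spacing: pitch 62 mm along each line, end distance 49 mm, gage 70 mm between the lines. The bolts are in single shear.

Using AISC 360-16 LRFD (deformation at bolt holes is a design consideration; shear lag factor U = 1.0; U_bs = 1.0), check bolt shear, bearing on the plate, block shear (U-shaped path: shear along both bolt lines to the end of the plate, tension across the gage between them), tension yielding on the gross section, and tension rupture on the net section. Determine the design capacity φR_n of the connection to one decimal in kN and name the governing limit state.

Bolt shear: A_b = π(22)²/4 = 380.13 mm². φR_n = 0.75 × 579 × 380.13 × 6 × 1 = 990.4 kN.
Bearing (8 mm plate, F_u = 450 MPa): end bolts L_c = 49 − 24/2 = 37, R_n = min(1.2×37×8×450, 2.4×22×8×450) = 159.84 kN/bolt; interior L_c = 62 − 24 = 38, R_n = 164.16 kN/bolt. φR_n = 0.75 × (2×159.84 + 4×164.16) = 732.2 kN.
Block shear: shear path 2×[49+2×62] = 2×173 mm, A_gv = 2768, A_nv = 2×(173 − 2.5×26)×8 = 1728 mm²; tension across gage: (70 − 1×26)×8 = 352 mm². R_n = min(0.6×450×1728, 0.6×345×2768) + 1.0×450×352 = min(466.56, 572.98) + 158.4 = 624.96 kN. φR_n = 0.75 × 624.96 = 468.7 kN.
Tension yield (gross): A_g = 187×8 = 1496 mm². φR_n = 0.90 × 345 × 1496 = 464.5 kN.
Tension rupture (net): A_n = (187 − 2×26)×8 = 1080 mm² (U = 1.0, A_e = A_n). φR_n = 0.75 × 450 × 1080 = 364.5 kN.
Governing: min(990.4, 732.2, 468.7, 464.5, 364.5) = 364.5 kN → net-section rupture.

364.5 kN (net-section rupture governs)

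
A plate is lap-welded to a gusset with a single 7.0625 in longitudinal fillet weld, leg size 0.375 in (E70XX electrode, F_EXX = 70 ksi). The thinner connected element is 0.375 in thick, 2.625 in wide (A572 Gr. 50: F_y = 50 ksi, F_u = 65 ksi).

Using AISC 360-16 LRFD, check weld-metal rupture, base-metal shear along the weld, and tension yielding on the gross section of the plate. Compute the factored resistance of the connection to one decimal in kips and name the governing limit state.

Weld metal: throat = 0.707×0.375 = 0.26513 in, L = 7.0625 in. φR_n = 0.75 × 0.6 × 70 × 0.26513 × 7.0625 = 59.0 kips.
Base metal shear (0.375 in plate): yield φR_n = 1.0×0.6×50×0.375×7.0625 = 79.5 kips; rupture φR_n = 0.75×0.6×65×0.375×7.0625 = 77.5 kips; take 77.5 kips (rupture).
Tension yield (gross): A_g = 2.625×0.375 = 0.98438 in². φR_n = 0.90 × 50 × 0.98438 = 44.3 kips.
Governing: min(59.0, 77.5, 44.3) = 44.3 kips → gross-section yield.

44.3 kips (gross-section yield governs)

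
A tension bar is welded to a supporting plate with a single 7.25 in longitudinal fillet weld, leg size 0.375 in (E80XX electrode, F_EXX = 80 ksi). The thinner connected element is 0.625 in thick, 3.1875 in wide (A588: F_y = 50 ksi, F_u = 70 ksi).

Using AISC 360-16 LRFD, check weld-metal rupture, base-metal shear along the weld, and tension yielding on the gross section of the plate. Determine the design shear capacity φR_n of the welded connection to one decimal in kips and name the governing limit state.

Weld metal: throat = 0.707×0.375 = 0.26513 in, L = 7.25 in. φR_n = 0.75 × 0.6 × 80 × 0.26513 × 7.25 = 69.2 kips.
Base metal shear (0.625 in plate): yield φR_n = 1.0×0.6×50×0.625×7.25 = 135.9 kips; rupture φR_n = 0.75×0.6×70×0.625×7.25 = 142.7 kips; take 135.9 kips (yield).
Tension yield (gross): A_g = 3.1875×0.625 = 1.9922 in². φR_n = 0.90 × 50 × 1.9922 = 89.6 kips.
Governing: min(69.2, 135.9, 89.6) = 69.2 kips → weld metal.

69.2 kips (weld metal governs)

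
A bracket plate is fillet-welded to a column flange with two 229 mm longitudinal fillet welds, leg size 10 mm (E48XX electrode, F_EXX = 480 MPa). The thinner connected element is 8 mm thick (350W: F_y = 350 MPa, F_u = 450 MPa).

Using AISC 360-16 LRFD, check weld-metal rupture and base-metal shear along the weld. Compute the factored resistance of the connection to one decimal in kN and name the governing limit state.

699.4 kN (weld metal governs)

Weld metal: throat = 0.707×10 = 7.07 mm, L = 2×229 = 458 mm. φR_n = 0.75 × 0.6 × 480 × 7.07 × 458 = 699.4 kN.
Base metal shear (8 mm plate): yield φR_n = 1.0×0.6×350×8×458 = 769.4 kN; rupture φR_n = 0.75×0.6×450×8×458 = 742.0 kN; take 742.0 kN (rupture).
Governing: min(699.4, 742.0) = 699.4 kN → weld metal.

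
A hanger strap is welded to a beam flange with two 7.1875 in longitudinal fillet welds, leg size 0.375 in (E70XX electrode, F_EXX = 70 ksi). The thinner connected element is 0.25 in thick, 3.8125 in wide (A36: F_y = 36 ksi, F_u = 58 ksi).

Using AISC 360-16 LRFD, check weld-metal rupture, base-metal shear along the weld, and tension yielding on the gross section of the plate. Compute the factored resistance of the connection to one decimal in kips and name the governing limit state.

Weld metal: throat = 0.707×0.375 = 0.26513 in, L = 2×7.1875 = 14.375 in. φR_n = 0.75 × 0.6 × 70 × 0.26513 × 14.375 = 120.1 kips.
Base metal shear (0.25 in plate): yield φR_n = 1.0×0.6×36×0.25×14.375 = 77.6 kips; rupture φR_n = 0.75×0.6×58×0.25×14.375 = 93.8 kips; take 77.6 kips (yield).
Tension yield (gross): A_g = 3.8125×0.25 = 0.95313 in². φR_n = 0.90 × 36 × 0.95313 = 30.9 kips.
Governing: min(120.1, 77.6, 30.9) = 30.9 kips → gross-section yield.

30.9 kips (gross-section yield governs)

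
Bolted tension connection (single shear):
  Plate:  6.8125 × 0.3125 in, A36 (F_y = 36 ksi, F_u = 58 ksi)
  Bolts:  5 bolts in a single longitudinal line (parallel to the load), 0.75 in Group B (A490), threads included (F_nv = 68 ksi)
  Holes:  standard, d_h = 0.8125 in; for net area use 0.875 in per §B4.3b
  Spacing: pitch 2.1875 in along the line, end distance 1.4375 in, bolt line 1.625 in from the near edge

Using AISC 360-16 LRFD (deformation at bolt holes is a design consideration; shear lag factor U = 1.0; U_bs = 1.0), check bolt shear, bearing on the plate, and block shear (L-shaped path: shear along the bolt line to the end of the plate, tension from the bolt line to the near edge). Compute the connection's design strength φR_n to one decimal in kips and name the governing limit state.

67.1 kips (block shear governs)

Bolt shear: A_b = π(0.75)²/4 = 0.44179 in². φR_n = 0.75 × 68 × 0.44179 × 5 × 1 = 112.7 kips.
Bearing (0.3125 in plate, F_u = 58 ksi): end bolts L_c = 1.4375 − 0.8125/2 = 1.03125, R_n = min(1.2×1.03125×0.3125×58, 2.4×0.75×0.3125×58) = 22.43 kips/bolt; interior L_c = 2.1875 − 0.8125 = 1.375, R_n = 29.906 kips/bolt. φR_n = 0.75 × (1×22.43 + 4×29.906) = 106.5 kips.
Block shear: shear path 1×[1.4375+4×2.1875] = 1×10.1875 in, A_gv = 3.1836, A_nv = 1×(10.1875 − 4.5×0.875)×0.3125 = 1.9531 in²; tension to near edge: (1.625 − 0.5×0.875)×0.3125 = 0.37109 in². R_n = min(0.6×58×1.9531, 0.6×36×3.1836) + 1.0×58×0.37109 = min(67.968, 68.766) + 21.523 = 89.491 kips. φR_n = 0.75 × 89.491 = 67.1 kips.
Governing: min(112.7, 106.5, 67.1) = 67.1 kips → block shear.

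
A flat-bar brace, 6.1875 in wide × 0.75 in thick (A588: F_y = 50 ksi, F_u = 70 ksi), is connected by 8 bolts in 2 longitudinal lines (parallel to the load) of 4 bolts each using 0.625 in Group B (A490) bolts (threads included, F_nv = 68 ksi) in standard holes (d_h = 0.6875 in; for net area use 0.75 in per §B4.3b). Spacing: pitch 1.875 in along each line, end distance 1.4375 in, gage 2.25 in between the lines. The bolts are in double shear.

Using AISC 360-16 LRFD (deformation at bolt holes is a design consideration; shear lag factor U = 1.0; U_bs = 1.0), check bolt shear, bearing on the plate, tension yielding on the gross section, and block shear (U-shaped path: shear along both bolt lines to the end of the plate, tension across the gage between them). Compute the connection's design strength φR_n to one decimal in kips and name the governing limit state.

Bolt shear: A_b = π(0.625)²/4 = 0.3068 in². φR_n = 0.75 × 68 × 0.3068 × 8 × 2 = 250.3 kips.
Bearing (0.75 in plate, F_u = 70 ksi): end bolts L_c = 1.4375 − 0.6875/2 = 1.09375, R_n = min(1.2×1.09375×0.75×70, 2.4×0.625×0.75×70) = 68.906 kips/bolt; interior L_c = 1.875 − 0.6875 = 1.1875, R_n = 74.813 kips/bolt. φR_n = 0.75 × (2×68.906 + 6×74.813) = 440.0 kips.
Tension yield (gross): A_g = 6.1875×0.75 = 4.6406 in². φR_n = 0.90 × 50 × 4.6406 = 208.8 kips.
Block shear: shear path 2×[1.4375+3×1.875] = 2×7.0625 in, A_gv = 10.594, A_nv = 2×(7.0625 − 3.5×0.75)×0.75 = 6.6563 in²; tension across gage: (2.25 − 1×0.75)×0.75 = 1.125 in². R_n = min(0.6×70×6.6563, 0.6×50×10.594) + 1.0×70×1.125 = min(279.56, 317.82) + 78.75 = 358.31 kips. φR_n = 0.75 × 358.31 = 268.7 kips.
Governing: min(250.3, 440.0, 208.8, 268.7) = 208.8 kips → gross-section yield.

208.8 kips (gross-section yield governs)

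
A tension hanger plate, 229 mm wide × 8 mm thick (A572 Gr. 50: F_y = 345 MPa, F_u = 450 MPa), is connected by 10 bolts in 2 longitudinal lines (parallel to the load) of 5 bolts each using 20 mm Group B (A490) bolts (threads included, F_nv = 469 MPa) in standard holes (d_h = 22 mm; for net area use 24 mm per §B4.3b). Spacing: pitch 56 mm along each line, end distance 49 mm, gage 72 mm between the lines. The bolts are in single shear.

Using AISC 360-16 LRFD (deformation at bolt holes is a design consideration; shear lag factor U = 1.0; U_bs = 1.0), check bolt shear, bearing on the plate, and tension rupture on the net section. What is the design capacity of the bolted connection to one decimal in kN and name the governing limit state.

Bolt shear: A_b = π(20)²/4 = 314.16 mm². φR_n = 0.75 × 469 × 314.16 × 10 × 1 = 1105.1 kN.
Bearing (8 mm plate, F_u = 450 MPa): end bolts L_c = 49 − 22/2 = 38, R_n = min(1.2×38×8×450, 2.4×20×8×450) = 164.16 kN/bolt; interior L_c = 56 − 22 = 34, R_n = 146.88 kN/bolt. φR_n = 0.75 × (2×164.16 + 8×146.88) = 1127.5 kN.
Tension rupture (net): A_n = (229 − 2×24)×8 = 1448 mm² (U = 1.0, A_e = A_n). φR_n = 0.75 × 450 × 1448 = 488.7 kN.
Governing: min(1105.1, 1127.5, 488.7) = 488.7 kN → net-section rupture.

488.7 kN (net-section rupture governs)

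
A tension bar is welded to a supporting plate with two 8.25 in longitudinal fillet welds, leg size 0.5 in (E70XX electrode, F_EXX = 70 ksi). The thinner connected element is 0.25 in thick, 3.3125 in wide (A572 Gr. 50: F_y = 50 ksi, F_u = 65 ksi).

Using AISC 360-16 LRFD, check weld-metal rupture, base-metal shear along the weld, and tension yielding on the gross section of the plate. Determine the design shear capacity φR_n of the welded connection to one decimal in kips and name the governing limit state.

Weld metal: throat = 0.707×0.5 = 0.3535 in, L = 2×8.25 = 16.5 in. φR_n = 0.75 × 0.6 × 70 × 0.3535 × 16.5 = 183.7 kips.
Base metal shear (0.25 in plate): yield φR_n = 1.0×0.6×50×0.25×16.5 = 123.8 kips; rupture φR_n = 0.75×0.6×65×0.25×16.5 = 120.7 kips; take 120.7 kips (rupture).
Tension yield (gross): A_g = 3.3125×0.25 = 0.82813 in². φR_n = 0.90 × 50 × 0.82813 = 37.3 kips.
Governing: min(183.7, 120.7, 37.3) = 37.3 kips → gross-section yield.

37.3 kips (gross-section yield governs)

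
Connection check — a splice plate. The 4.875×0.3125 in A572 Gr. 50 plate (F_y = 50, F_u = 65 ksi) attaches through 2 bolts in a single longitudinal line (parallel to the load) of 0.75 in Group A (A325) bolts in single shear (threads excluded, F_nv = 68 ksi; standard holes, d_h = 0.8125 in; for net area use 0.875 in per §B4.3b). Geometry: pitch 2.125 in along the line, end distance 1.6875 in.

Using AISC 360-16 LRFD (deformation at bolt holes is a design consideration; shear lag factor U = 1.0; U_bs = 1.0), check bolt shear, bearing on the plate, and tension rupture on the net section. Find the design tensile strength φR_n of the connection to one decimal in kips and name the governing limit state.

Bolt shear: A_b = π(0.75)²/4 = 0.44179 in². φR_n = 0.75 × 68 × 0.44179 × 2 × 1 = 45.1 kips.
Bearing (0.3125 in plate, F_u = 65 ksi): end bolts L_c = 1.6875 − 0.8125/2 = 1.28125, R_n = min(1.2×1.28125×0.3125×65, 2.4×0.75×0.3125×65) = 31.23 kips/bolt; interior L_c = 2.125 − 0.8125 = 1.3125, R_n = 31.992 kips/bolt. φR_n = 0.75 × (1×31.23 + 1×31.992) = 47.4 kips.
Tension rupture (net): A_n = (4.875 − 1×0.875)×0.3125 = 1.25 in² (U = 1.0, A_e = A_n). φR_n = 0.75 × 65 × 1.25 = 60.9 kips.
Governing: min(45.1, 47.4, 60.9) = 45.1 kips → bolt shear.

45.1 kips (bolt shear governs)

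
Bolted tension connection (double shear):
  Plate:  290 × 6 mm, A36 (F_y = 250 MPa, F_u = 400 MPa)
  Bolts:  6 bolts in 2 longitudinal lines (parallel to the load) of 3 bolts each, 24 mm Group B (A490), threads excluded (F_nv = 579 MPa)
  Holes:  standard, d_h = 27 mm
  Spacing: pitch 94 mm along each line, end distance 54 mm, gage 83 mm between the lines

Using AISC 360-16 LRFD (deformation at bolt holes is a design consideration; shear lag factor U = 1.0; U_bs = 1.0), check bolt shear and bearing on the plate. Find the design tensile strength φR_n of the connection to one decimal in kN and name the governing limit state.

589.7 kN (bearing governs)

Bolt shear: A_b = π(24)²/4 = 452.39 mm². φR_n = 0.75 × 579 × 452.39 × 6 × 2 = 2357.4 kN.
Bearing (6 mm plate, F_u = 400 MPa): end bolts L_c = 54 − 27/2 = 40.5, R_n = min(1.2×40.5×6×400, 2.4×24×6×400) = 116.64 kN/bolt; interior L_c = 94 − 27 = 67, R_n = 138.24 kN/bolt. φR_n = 0.75 × (2×116.64 + 4×138.24) = 589.7 kN.
Governing: min(2357.4, 589.7) = 589.7 kN → bearing.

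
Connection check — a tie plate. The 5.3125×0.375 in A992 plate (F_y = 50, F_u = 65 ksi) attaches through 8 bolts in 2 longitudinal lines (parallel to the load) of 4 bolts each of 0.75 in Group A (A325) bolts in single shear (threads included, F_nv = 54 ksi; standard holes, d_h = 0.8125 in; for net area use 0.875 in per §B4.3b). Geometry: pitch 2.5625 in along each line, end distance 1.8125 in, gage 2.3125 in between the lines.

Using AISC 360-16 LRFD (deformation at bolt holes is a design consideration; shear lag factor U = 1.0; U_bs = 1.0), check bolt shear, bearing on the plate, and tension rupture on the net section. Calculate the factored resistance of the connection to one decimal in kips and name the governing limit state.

Bolt shear: A_b = π(0.75)²/4 = 0.44179 in². φR_n = 0.75 × 54 × 0.44179 × 8 × 1 = 143.1 kips.
Bearing (0.375 in plate, F_u = 65 ksi): end bolts L_c = 1.8125 − 0.8125/2 = 1.40625, R_n = min(1.2×1.40625×0.375×65, 2.4×0.75×0.375×65) = 41.133 kips/bolt; interior L_c = 2.5625 − 0.8125 = 1.75, R_n = 43.875 kips/bolt. φR_n = 0.75 × (2×41.133 + 6×43.875) = 259.1 kips.
Tension rupture (net): A_n = (5.3125 − 2×0.875)×0.375 = 1.3359 in² (U = 1.0, A_e = A_n). φR_n = 0.75 × 65 × 1.3359 = 65.1 kips.
Governing: min(143.1, 259.1, 65.1) = 65.1 kips → net-section rupture.

65.1 kips (net-section rupture governs)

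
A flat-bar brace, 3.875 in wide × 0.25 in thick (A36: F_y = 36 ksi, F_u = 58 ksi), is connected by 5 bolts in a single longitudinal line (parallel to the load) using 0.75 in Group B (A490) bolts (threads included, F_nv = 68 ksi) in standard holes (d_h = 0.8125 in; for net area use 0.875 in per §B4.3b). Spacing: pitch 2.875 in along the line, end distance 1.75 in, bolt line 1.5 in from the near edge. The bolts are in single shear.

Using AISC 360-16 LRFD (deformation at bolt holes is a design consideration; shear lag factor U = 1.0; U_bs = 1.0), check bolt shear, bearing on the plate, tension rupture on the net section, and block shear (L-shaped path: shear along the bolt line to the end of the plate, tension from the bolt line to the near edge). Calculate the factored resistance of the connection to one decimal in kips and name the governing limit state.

Bolt shear: A_b = π(0.75)²/4 = 0.44179 in². φR_n = 0.75 × 68 × 0.44179 × 5 × 1 = 112.7 kips.
Bearing (0.25 in plate, F_u = 58 ksi): end bolts L_c = 1.75 − 0.8125/2 = 1.34375, R_n = min(1.2×1.34375×0.25×58, 2.4×0.75×0.25×58) = 23.381 kips/bolt; interior L_c = 2.875 − 0.8125 = 2.0625, R_n = 26.1 kips/bolt. φR_n = 0.75 × (1×23.381 + 4×26.1) = 95.8 kips.
Tension rupture (net): A_n = (3.875 − 1×0.875)×0.25 = 0.75 in² (U = 1.0, A_e = A_n). φR_n = 0.75 × 58 × 0.75 = 32.6 kips.
Block shear: shear path 1×[1.75+4×2.875] = 1×13.25 in, A_gv = 3.3125, A_nv = 1×(13.25 − 4.5×0.875)×0.25 = 2.3281 in²; tension to near edge: (1.5 − 0.5×0.875)×0.25 = 0.26563 in². R_n = min(0.6×58×2.3281, 0.6×36×3.3125) + 1.0×58×0.26563 = min(81.018, 71.55) + 15.407 = 86.957 kips. φR_n = 0.75 × 86.957 = 65.2 kips.
Governing: min(112.7, 95.8, 32.6, 65.2) = 32.6 kips → net-section rupture.

32.6 kips (net-section rupture governs)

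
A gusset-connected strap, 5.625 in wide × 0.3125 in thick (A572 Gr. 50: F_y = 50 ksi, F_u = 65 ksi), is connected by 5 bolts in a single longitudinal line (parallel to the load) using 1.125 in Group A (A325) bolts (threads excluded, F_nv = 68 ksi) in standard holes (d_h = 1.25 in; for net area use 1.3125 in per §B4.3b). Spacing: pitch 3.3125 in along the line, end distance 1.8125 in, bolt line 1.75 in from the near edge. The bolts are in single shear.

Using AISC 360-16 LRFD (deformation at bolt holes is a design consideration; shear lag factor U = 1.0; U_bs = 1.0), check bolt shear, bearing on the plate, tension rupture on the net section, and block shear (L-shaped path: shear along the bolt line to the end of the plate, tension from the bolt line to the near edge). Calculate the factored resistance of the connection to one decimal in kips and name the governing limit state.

65.7 kips (net-section rupture governs)

Bolt shear: A_b = π(1.125)²/4 = 0.99402 in². φR_n = 0.75 × 68 × 0.99402 × 5 × 1 = 253.5 kips.
Bearing (0.3125 in plate, F_u = 65 ksi): end bolts L_c = 1.8125 − 1.25/2 = 1.1875, R_n = min(1.2×1.1875×0.3125×65, 2.4×1.125×0.3125×65) = 28.945 kips/bolt; interior L_c = 3.3125 − 1.25 = 2.0625, R_n = 50.273 kips/bolt. φR_n = 0.75 × (1×28.945 + 4×50.273) = 172.5 kips.
Tension rupture (net): A_n = (5.625 − 1×1.3125)×0.3125 = 1.3477 in² (U = 1.0, A_e = A_n). φR_n = 0.75 × 65 × 1.3477 = 65.7 kips.
Block shear: shear path 1×[1.8125+4×3.3125] = 1×15.0625 in, A_gv = 4.707, A_nv = 1×(15.0625 − 4.5×1.3125)×0.3125 = 2.8613 in²; tension to near edge: (1.75 − 0.5×1.3125)×0.3125 = 0.3418 in². R_n = min(0.6×65×2.8613, 0.6×50×4.707) + 1.0×65×0.3418 = min(111.59, 141.21) + 22.217 = 133.81 kips. φR_n = 0.75 × 133.81 = 100.4 kips.
Governing: min(253.5, 172.5, 65.7, 100.4) = 65.7 kips → net-section rupture.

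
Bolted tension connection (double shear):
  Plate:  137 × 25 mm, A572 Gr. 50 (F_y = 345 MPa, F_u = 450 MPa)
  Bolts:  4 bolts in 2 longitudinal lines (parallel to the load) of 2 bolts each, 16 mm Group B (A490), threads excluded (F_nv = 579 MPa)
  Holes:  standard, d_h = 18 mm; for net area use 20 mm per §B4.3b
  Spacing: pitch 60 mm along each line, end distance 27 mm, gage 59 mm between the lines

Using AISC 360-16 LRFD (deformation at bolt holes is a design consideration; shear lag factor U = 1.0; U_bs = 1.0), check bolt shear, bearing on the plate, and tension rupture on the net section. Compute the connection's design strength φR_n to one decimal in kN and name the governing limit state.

Bolt shear: A_b = π(16)²/4 = 201.06 mm². φR_n = 0.75 × 579 × 201.06 × 4 × 2 = 698.5 kN.
Bearing (25 mm plate, F_u = 450 MPa): end bolts L_c = 27 − 18/2 = 18, R_n = min(1.2×18×25×450, 2.4×16×25×450) = 243 kN/bolt; interior L_c = 60 − 18 = 42, R_n = 432 kN/bolt. φR_n = 0.75 × (2×243 + 2×432) = 1012.5 kN.
Tension rupture (net): A_n = (137 − 2×20)×25 = 2425 mm² (U = 1.0, A_e = A_n). φR_n = 0.75 × 450 × 2425 = 818.4 kN.
Governing: min(698.5, 1012.5, 818.4) = 698.5 kN → bolt shear.

698.5 kN (bolt shear governs)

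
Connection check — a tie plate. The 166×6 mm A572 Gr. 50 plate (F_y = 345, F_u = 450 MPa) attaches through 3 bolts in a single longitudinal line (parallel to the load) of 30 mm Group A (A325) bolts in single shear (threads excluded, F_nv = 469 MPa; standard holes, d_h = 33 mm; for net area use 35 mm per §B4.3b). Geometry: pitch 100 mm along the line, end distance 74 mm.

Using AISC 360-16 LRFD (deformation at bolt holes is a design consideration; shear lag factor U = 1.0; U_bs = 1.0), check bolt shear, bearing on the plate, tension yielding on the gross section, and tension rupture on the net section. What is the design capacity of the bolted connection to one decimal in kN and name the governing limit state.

Bolt shear: A_b = π(30)²/4 = 706.86 mm². φR_n = 0.75 × 469 × 706.86 × 3 × 1 = 745.9 kN.
Bearing (6 mm plate, F_u = 450 MPa): end bolts L_c = 74 − 33/2 = 57.5, R_n = min(1.2×57.5×6×450, 2.4×30×6×450) = 186.3 kN/bolt; interior L_c = 100 − 33 = 67, R_n = 194.4 kN/bolt. φR_n = 0.75 × (1×186.3 + 2×194.4) = 431.3 kN.
Tension yield (gross): A_g = 166×6 = 996 mm². φR_n = 0.90 × 345 × 996 = 309.3 kN.
Tension rupture (net): A_n = (166 − 1×35)×6 = 786 mm² (U = 1.0, A_e = A_n). φR_n = 0.75 × 450 × 786 = 265.3 kN.
Governing: min(745.9, 431.3, 309.3, 265.3) = 265.3 kN → net-section rupture.

265.3 kN (net-section rupture governs)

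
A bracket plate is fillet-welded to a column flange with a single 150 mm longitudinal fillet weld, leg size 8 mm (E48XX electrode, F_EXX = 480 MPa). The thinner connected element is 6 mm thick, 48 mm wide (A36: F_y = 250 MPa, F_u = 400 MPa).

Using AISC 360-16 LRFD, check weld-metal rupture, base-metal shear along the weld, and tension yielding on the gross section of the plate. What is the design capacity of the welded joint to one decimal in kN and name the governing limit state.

64.8 kN (gross-section yield governs)

Weld metal: throat = 0.707×8 = 5.656 mm, L = 150 mm. φR_n = 0.75 × 0.6 × 480 × 5.656 × 150 = 183.3 kN.
Base metal shear (6 mm plate): yield φR_n = 1.0×0.6×250×6×150 = 135.0 kN; rupture φR_n = 0.75×0.6×400×6×150 = 162.0 kN; take 135.0 kN (yield).
Tension yield (gross): A_g = 48×6 = 288 mm². φR_n = 0.90 × 250 × 288 = 64.8 kN.
Governing: min(183.3, 135.0, 64.8) = 64.8 kN → gross-section yield.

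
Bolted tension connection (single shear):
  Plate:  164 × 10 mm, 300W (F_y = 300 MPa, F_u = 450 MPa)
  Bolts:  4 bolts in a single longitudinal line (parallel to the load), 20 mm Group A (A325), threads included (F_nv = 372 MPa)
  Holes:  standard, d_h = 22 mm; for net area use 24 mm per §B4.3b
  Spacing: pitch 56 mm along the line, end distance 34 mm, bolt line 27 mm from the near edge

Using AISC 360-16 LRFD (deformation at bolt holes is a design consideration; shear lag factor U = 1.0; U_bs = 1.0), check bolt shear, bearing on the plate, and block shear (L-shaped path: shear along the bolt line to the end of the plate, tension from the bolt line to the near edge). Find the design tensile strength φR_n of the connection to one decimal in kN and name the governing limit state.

Bolt shear: A_b = π(20)²/4 = 314.16 mm². φR_n = 0.75 × 372 × 314.16 × 4 × 1 = 350.6 kN.
Bearing (10 mm plate, F_u = 450 MPa): end bolts L_c = 34 − 22/2 = 23, R_n = min(1.2×23×10×450, 2.4×20×10×450) = 124.2 kN/bolt; interior L_c = 56 − 22 = 34, R_n = 183.6 kN/bolt. φR_n = 0.75 × (1×124.2 + 3×183.6) = 506.3 kN.
Block shear: shear path 1×[34+3×56] = 1×202 mm, A_gv = 2020, A_nv = 1×(202 − 3.5×24)×10 = 1180 mm²; tension to near edge: (27 − 0.5×24)×10 = 150 mm². R_n = min(0.6×450×1180, 0.6×300×2020) + 1.0×450×150 = min(318.6, 363.6) + 67.5 = 386.1 kN. φR_n = 0.75 × 386.1 = 289.6 kN.
Governing: min(350.6, 506.3, 289.6) = 289.6 kN → block shear.

289.6 kN (block shear governs)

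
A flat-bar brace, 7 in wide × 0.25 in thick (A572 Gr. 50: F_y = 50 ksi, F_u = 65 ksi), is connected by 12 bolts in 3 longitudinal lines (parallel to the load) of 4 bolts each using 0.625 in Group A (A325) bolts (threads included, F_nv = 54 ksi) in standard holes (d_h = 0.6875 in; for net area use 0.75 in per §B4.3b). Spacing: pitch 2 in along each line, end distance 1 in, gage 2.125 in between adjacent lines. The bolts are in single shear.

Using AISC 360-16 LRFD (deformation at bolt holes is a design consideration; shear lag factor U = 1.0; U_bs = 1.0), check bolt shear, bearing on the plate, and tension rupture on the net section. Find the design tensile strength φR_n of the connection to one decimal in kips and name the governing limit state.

Bolt shear: A_b = π(0.625)²/4 = 0.3068 in². φR_n = 0.75 × 54 × 0.3068 × 12 × 1 = 149.1 kips.
Bearing (0.25 in plate, F_u = 65 ksi): end bolts L_c = 1 − 0.6875/2 = 0.65625, R_n = min(1.2×0.65625×0.25×65, 2.4×0.625×0.25×65) = 12.797 kips/bolt; interior L_c = 2 − 0.6875 = 1.3125, R_n = 24.375 kips/bolt. φR_n = 0.75 × (3×12.797 + 9×24.375) = 193.3 kips.
Tension rupture (net): A_n = (7 − 3×0.75)×0.25 = 1.1875 in² (U = 1.0, A_e = A_n). φR_n = 0.75 × 65 × 1.1875 = 57.9 kips.
Governing: min(149.1, 193.3, 57.9) = 57.9 kips → net-section rupture.

57.9 kips (net-section rupture governs)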